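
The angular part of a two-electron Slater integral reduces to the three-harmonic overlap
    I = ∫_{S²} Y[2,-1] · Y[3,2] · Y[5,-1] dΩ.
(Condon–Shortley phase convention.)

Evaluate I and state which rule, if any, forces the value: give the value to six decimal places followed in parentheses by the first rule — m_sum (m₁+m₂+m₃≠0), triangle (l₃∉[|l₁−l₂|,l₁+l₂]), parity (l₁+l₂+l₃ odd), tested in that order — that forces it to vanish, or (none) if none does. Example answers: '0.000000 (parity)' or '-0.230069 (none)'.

Rules hold: Σm=0, L=10 even, 1≤5≤5.
N = 5·7·11 = 385
Δ = 0!·4!·6!/11! = 1/2310
Racah Σ t=0..0: t=0:+1/144 = 1/144
⇒ 3j(2 3 5; 0 0 0)² = 10/231, sgn -1
Racah Σ t=0..0: t=0:+1/720 = 1/720
⇒ 3j(2 3 5; -1 2 -1)² = 4/385, sgn +1
4πI² = N·(3j₀)²·(3jₘ)² = 40/231
I = -1·√(0.17316/4π) = -0.11738675
No selection rule forces the value: the integral is nonzero (none).

-0.117387 (none)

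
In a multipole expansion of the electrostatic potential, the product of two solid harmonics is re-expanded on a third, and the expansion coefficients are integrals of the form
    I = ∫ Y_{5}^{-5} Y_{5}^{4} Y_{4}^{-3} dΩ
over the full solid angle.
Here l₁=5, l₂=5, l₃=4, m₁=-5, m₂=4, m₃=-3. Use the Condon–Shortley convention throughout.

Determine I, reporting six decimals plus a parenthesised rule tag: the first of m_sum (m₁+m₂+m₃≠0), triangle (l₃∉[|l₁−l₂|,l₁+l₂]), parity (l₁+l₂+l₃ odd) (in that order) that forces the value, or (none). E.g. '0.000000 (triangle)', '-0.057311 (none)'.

-5 + 4 − 3 = -4 ≠ 0: azimuthal integral kills it; I = 0

0.000000 (m_sum)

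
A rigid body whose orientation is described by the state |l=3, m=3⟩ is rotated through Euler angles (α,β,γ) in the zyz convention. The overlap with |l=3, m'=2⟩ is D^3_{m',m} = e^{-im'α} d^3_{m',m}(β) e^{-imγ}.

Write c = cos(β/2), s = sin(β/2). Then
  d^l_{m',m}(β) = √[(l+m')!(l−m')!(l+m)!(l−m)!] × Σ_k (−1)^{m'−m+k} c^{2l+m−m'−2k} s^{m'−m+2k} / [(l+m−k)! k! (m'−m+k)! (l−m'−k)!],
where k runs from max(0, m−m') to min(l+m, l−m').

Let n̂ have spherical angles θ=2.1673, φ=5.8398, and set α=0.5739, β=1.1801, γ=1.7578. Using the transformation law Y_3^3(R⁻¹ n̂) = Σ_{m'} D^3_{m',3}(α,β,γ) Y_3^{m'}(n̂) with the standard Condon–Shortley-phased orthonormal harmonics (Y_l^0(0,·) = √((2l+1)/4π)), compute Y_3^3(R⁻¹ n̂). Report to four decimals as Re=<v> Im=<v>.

Re=-0.0723 Im=0.3886

Need the full column D^3_{m',3} for m'=−3..3 at α=0.5739, β=1.1801, γ=1.7578.
cos(β/2)=0.830913, sin(β/2)=0.556403
d^3_{-3,3}: single k=6 term ⇒ +0.029671;  D = -0.027211+0.011830i
d^3_{-2,3}: single k=5 term ⇒ +0.108537;  D = -0.060096+0.090381i
d^3_{-1,3}: single k=4 term ⇒ +0.256279;  D = -0.003303+0.256258i
d^3_{0,3}: single k=3 term ⇒ +0.441925;  D = +0.235123+0.374186i
d^3_{1,3}: single k=2 term ⇒ +0.571539;  D = +0.518098+0.241311i
d^3_{2,3}: single k=1 term ⇒ +0.539812;  D = +0.534679-0.074266i
d^3_{3,3}: single k=0 term ⇒ +0.329104;  D = +0.249169-0.214998i
Y_3^{m'}(θ=2.1673,φ=5.8398) and Σ D·Y over m':
  (-0.0272+0.0118i)·(+0.0563+0.2294i)  (-0.0601+0.0904i)·(-0.2483-0.3045i)  (-0.0033+0.2563i)·(+0.1396+0.0663i)  (+0.2351+0.3742i)·(+0.2981+0.0000i)  (+0.5181+0.2413i)·(-0.1396+0.0663i)  (+0.5347-0.0743i)·(-0.2483+0.3045i)  (+0.2492-0.2150i)·(-0.0563+0.2294i)
Y_3^3(R⁻¹ n̂) = -0.072290+0.388590i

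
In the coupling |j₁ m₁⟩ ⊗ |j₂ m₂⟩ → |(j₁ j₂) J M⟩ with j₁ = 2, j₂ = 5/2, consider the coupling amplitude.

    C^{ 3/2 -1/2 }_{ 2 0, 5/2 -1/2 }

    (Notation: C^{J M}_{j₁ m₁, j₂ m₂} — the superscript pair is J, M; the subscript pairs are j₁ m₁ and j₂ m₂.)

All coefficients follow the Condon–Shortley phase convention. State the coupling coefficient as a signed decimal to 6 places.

triangle: 3!·1!·2!/7! = 12/5040
(j±m)!: 2!·2!·2!·3!·1!·2! = 96
prefactor² = (2J+1)·Δ·N² = 32/35
  k=1: −1/(1!·2!·1!·1!·0!·1!) = -1/2
  k=2: +1/(2!·1!·0!·0!·1!·2!) = 1/4
Σ = -1/4  ⇒  CG² = 32/35·(-1/4)² = 2/35
CG = −√(2/35) = -0.239046

−√(2/35) ≈ -0.239046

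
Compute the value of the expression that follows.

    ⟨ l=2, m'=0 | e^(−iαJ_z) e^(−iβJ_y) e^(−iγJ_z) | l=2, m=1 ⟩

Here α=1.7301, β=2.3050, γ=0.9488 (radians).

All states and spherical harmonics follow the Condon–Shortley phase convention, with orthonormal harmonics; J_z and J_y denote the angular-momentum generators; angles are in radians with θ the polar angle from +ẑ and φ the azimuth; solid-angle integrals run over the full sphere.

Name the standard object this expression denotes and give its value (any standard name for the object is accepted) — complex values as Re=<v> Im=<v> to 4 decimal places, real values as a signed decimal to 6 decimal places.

This is a Wigner D-matrix element — the rotation-matrix element ⟨l m'| R(α,β,γ) |l m⟩ in the angular-momentum basis.
Split into d^2_{0,1}(β=2.3050) × two z-phases.
With c≡cos(β/2)=0.406204 and s≡sin(β/2)=0.913782, N=[2·2·6·1]^{1/2}=4.898979
k: max(0,(1)−(0))=1 … min(2+(1),2−(0))=2
  k=1: (−1)^0·4.8990/(2)·0.4062^3·0.9138^1 = +0.150021
  k=2: (−1)^1·4.8990/(2)·0.4062^1·0.9138^3 = -0.759186
d^2_{0,1}(2.3050) = +0.150021 -0.759186 = -0.609165
D = (+1.000000+0.000000i)·(-0.609165)·(+0.582659-0.812717i) = -0.354936+0.495079i

Wigner D-matrix element, Re=-0.3549 Im=0.4951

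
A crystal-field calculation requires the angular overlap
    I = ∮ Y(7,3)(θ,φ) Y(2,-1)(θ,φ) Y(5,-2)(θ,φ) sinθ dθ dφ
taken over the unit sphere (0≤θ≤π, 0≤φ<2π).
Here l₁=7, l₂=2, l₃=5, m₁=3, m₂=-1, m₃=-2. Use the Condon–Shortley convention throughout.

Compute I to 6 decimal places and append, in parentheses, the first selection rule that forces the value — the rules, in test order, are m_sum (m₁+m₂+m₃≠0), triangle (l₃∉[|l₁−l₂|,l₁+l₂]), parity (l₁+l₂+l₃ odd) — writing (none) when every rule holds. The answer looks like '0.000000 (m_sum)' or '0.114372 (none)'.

-0.248277 (none)

Checks pass: Σm=0; 14 even; l₃=5∈[5,9].
(2·7+1)(2·2+1)(2·5+1) = 825
Δ: 4! 10! 0! / 15! → 1/15015
sum: t=2:+1/57600 = 1/57600
3j²(7 2 5; 0 0 0) = Δ·Π!·Σ² = 21/715  (sign -1)
sum: t=1:−1/181440 = -1/181440
3j²(7 2 5; 3 -1 -2) = Δ·Π!·Σ² = 32/1001  (sign +1)
combine: 4πI² = 825·21/715·32/1001 = 1440/1859
take √, sign -1: I = -0.24827707
No selection rule forces the value: the integral is nonzero (none).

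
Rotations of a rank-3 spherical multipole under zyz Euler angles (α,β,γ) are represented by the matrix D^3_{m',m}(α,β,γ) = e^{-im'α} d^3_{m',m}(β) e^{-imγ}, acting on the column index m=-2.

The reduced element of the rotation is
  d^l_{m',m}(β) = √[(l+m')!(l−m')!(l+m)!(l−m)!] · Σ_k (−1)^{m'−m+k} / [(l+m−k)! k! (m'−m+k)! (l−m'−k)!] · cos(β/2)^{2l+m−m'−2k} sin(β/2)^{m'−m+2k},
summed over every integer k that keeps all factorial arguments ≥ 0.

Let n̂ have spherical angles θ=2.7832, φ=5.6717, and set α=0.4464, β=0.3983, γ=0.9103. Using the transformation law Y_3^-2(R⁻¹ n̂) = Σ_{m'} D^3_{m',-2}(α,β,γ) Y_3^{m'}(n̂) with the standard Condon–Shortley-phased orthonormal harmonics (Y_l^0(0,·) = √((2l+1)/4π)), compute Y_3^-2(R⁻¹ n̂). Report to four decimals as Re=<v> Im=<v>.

Need the full column D^3_{m',-2} for m'=−3..3 at α=0.4464, β=0.3983, γ=0.9103.
cos(β/2)=0.980235, sin(β/2)=0.197836
d^3_{-3,-2}: single k=1 term ⇒ +0.438564;  D = -0.438491-0.007985i
d^3_{-2,-2}: k∈[0..1] ⇒ +0.887118 -0.180677 = +0.706441;  D = -0.642662+0.293334i
d^3_{-1,-2}: k∈[0..1] ⇒ -0.566183 +0.046125 = -0.520058;  D = +0.333518-0.399031i
d^3_{0,-2}: k∈[0..1] ⇒ +0.197922 -0.008062 = +0.189860;  D = -0.046936+0.183966i
d^3_{1,-2}: k∈[0..1] ⇒ -0.046125 +0.000939 = -0.045186;  D = -0.008826-0.044315i
d^3_{2,-2}: k∈[0..1] ⇒ +0.007360 -0.000060 = +0.007300;  D = +0.004377+0.005842i
d^3_{3,-2}: single k=0 term ⇒ -0.000728;  D = -0.000645-0.000337i
Y_3^{m'}(θ=2.7832,φ=5.6717) and Σ D·Y over m':
  (-0.4385-0.0080i)·(-0.0047+0.0174i)  (-0.6427+0.2933i)·(-0.0401-0.1107i)  (+0.3335-0.3990i)·(+0.3142+0.2203i)  (-0.0469+0.1840i)·(-0.4839+0.0000i)  (-0.0088-0.0443i)·(-0.3142+0.2203i)  (+0.0044+0.0058i)·(-0.0401+0.1107i)  (-0.0006-0.0003i)·(+0.0047+0.0174i)
Y_3^-2(R⁻¹ n̂) = +0.287576-0.076927i

Re=0.2876 Im=-0.0769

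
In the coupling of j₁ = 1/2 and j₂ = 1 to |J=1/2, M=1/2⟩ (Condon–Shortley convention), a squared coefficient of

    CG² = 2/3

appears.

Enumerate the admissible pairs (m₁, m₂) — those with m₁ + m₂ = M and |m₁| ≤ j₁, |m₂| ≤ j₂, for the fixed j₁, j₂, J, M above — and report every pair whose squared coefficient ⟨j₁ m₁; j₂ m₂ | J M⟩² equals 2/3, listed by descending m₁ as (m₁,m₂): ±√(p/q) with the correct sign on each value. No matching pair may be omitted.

(-1/2,1): −√(2/3)

Admissible pairs with m₁+m₂ = M = 1/2: (-1/2,1), (1/2,0)
  (m₁,m₂)=(1/2,0): CG² = 1/3, CG = +√(1/3)
  (m₁,m₂)=(-1/2,1): CG² = 2/3, CG = −√(2/3)   ← matches the target
Pairs with CG² = 2/3: (-1/2,1): −√(2/3)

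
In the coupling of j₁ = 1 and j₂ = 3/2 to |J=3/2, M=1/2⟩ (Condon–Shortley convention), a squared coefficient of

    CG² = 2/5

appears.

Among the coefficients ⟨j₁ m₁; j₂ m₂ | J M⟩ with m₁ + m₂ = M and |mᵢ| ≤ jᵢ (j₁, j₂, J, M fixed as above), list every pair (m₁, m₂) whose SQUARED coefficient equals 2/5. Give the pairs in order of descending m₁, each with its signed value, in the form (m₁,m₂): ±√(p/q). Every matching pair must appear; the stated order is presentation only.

Admissible pairs with m₁+m₂ = M = 1/2: (-1,3/2), (0,1/2), (1,-1/2)
  (m₁,m₂)=(1,-1/2): CG² = 8/15, CG = +√(8/15)
  (m₁,m₂)=(0,1/2): CG² = 1/15, CG = −√(1/15)
  (m₁,m₂)=(-1,3/2): CG² = 2/5, CG = −√(2/5)   ← matches the target
Pairs with CG² = 2/5: (-1,3/2): −√(2/5)

(-1,3/2): −√(2/5)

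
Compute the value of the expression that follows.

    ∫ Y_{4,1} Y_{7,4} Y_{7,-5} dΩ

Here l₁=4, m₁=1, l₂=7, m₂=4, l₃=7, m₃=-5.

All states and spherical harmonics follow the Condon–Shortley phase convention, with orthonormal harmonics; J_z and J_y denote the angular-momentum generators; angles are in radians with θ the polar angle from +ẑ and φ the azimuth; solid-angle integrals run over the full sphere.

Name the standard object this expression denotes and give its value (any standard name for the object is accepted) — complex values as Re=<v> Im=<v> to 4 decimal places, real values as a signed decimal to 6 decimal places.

Gaunt coefficient, -0.036504

This is a Gaunt coefficient — the integral of a triple product of spherical harmonics over the sphere.
m-sum 0 ✓  L=18 even ✓  3≤7≤11 ✓
Π(2lᵢ+1) = 9×15×15 = 2025
triangle coeff Δ(4,7,7) = 1/58198140
Σ_t [0,4]: t=0:+1/17418240 t=1:−1/622080 t=2:+1/230400 t=3:−1/622080 t=4:+1/17418240 = 1/806400
(3j)²=2268/230945 [(4 7 7; 0 0 0)], sign=-1
Σ_t [1,3]: t=1:−1/87091200 t=2:+1/8709120 t=3:−1/11612160 = 1/58060800
(3j)²=99/117572 [(4 7 7; 1 4 -5)], sign=+1
⇒ 4πI² = 295245/17631601
I = (-1)√(295245/17631601/(4π)) = -0.03650400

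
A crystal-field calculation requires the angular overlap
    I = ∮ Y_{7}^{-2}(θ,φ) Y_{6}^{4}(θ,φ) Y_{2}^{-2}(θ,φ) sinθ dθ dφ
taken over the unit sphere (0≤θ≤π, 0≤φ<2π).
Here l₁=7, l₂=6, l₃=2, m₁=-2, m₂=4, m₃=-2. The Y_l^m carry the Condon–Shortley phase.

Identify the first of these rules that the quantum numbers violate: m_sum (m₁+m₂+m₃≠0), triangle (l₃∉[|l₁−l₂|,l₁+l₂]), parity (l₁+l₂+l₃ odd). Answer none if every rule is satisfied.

parity

m₁+m₂+m₃ = -2 + 4 − 2 = 0  ✓
triangle: |7−6|=1 ≤ l₃=2 ≤ 7+6=13  ✓
parity: l₁+l₂+l₃ = 15 is odd  ✗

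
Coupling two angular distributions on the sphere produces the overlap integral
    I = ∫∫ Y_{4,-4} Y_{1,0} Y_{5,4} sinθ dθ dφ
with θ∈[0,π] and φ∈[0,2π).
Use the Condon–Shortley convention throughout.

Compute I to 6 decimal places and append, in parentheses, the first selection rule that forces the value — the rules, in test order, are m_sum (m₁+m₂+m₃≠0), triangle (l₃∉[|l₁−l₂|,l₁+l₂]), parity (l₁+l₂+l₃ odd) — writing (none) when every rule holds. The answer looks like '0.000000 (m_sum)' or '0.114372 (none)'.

Checks pass: Σm=0; 10 even; l₃=5∈[3,5].
(2·4+1)(2·1+1)(2·5+1) = 297
Δ: 0! 8! 2! / 11! → 1/495
sum: t=0:+1/576 = 1/576
3j²(4 1 5; 0 0 0) = Δ·Π!·Σ² = 5/99  (sign -1)
sum: t=0:+1/40320 = 1/40320
3j²(4 1 5; -4 0 4) = Δ·Π!·Σ² = 1/55  (sign -1)
combine: 4πI² = 297·5/99·1/55 = 3/11
take √, sign +1: I = 0.14731920
No selection rule forces the value: the integral is nonzero (none).

0.147319 (none)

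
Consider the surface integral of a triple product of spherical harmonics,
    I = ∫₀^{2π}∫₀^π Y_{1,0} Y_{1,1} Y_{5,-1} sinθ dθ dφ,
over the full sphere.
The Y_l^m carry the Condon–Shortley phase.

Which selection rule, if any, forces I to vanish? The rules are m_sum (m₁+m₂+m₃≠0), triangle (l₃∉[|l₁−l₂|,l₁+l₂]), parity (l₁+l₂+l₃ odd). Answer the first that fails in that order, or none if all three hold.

triangle

Σmᵢ = 0  ✓
l₃∈[|l₁−l₂|,l₁+l₂]=[0,2] required, l₃=5 fails  ✗
Σlᵢ = 7 ⇒ odd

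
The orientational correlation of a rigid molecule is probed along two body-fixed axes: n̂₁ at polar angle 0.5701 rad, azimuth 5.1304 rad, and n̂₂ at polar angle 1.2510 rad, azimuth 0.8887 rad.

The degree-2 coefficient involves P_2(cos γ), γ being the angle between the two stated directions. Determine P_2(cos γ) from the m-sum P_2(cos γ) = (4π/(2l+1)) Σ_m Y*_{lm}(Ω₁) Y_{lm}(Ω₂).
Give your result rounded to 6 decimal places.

-0.498435

Term-by-term m-sum for l=2 (normalisation 4π/5 = 2.513274):
  m=-2: Y*=(-0.075435, -0.083487)  Y=(-0.071408, -0.340696)  product (-0.023057, 0.031662)
  m=-1: Y*=(0.142492, -0.320791)  Y=(0.145347, -0.178969)  product (-0.036701, -0.072128)
  m=+0: Y*=(0.355168, -0.000000)  Y=(-0.221881, 0.000000)  product (-0.078805, 0.000000)
  m=+1: Y*=(-0.142492, -0.320791)  Y=(-0.145347, -0.178969)  product (-0.036701, 0.072128)
  m=+2: Y*=(-0.075435, 0.083487)  Y=(-0.071408, 0.340696)  product (-0.023057, -0.031662)
Total Σ_m = (-0.198321, 0.000000). Multiply by 2.513274: (-0.498435, 0.000000). P_2(cos γ) = -0.498435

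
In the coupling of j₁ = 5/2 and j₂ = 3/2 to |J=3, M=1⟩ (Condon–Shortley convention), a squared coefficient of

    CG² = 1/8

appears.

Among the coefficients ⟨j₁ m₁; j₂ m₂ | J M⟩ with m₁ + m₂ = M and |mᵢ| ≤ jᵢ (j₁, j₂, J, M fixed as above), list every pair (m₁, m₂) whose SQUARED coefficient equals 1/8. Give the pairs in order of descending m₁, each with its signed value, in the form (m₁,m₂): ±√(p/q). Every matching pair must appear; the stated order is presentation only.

(5/2,-3/2): +√(1/8)

Admissible pairs with m₁+m₂ = M = 1: (-1/2,3/2), (1/2,1/2), (3/2,-1/2), (5/2,-3/2)
  (m₁,m₂)=(5/2,-3/2): CG² = 1/8, CG = +√(1/8)   ← matches the target
  (m₁,m₂)=(3/2,-1/2): CG² = 49/120, CG = +√(49/120)
  (m₁,m₂)=(1/2,1/2): CG² = 1/60, CG = −√(1/60)
  (m₁,m₂)=(-1/2,3/2): CG² = 9/20, CG = −√(9/20)
Pairs with CG² = 1/8: (5/2,-3/2): +√(1/8)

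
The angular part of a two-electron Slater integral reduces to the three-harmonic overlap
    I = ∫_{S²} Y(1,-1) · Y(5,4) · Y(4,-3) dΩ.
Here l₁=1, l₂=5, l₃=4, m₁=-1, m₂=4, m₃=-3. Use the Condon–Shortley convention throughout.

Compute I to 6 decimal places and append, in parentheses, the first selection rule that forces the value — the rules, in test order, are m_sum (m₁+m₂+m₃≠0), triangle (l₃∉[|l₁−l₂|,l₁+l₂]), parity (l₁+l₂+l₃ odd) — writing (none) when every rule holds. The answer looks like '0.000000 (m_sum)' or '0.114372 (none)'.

0.294638 (none)

Checks pass: Σm=0; 10 even; l₃=4∈[4,6].
(2·1+1)(2·5+1)(2·4+1) = 297
Δ: 2! 0! 8! / 11! → 1/495
sum: t=1:−1/576 = -1/576
3j²(1 5 4; 0 0 0) = Δ·Π!·Σ² = 5/99  (sign -1)
sum: t=2:+1/10080 = 1/10080
3j²(1 5 4; -1 4 -3) = Δ·Π!·Σ² = 4/55  (sign -1)
combine: 4πI² = 297·5/99·4/55 = 12/11
take √, sign +1: I = 0.29463840
No selection rule forces the value: the integral is nonzero (none).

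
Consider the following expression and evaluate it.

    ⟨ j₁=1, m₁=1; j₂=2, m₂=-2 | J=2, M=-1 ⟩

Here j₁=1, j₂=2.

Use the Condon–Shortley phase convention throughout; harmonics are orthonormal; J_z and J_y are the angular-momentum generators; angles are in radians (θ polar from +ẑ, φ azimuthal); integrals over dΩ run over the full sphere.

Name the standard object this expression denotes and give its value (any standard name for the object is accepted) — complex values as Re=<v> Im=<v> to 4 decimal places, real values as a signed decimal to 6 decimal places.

Clebsch–Gordan coefficient, +√(1/3) ≈ +0.577350

This is a Clebsch–Gordan (vector-coupling) coefficient.
j₁+j₂−J=1  J+j₁−j₂=1  J−j₁+j₂=3  j₁+j₂+J+1=6
(j₁±m₁, j₂±m₂, J±M) = (2,0,0,4,1,3)
P² = 12
sum k=0..0:
  [0] +1/6 = 1/6
S = 1/6
C² = P²·S² = 1/3 ; C = +0.577350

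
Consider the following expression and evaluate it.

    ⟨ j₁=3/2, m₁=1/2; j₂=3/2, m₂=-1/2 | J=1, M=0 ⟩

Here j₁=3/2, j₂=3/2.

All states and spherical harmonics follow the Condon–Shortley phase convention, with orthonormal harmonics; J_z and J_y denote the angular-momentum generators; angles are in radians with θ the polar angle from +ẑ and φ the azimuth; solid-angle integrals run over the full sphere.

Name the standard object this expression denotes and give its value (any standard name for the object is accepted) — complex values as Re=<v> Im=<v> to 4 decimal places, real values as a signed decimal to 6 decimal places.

Clebsch–Gordan coefficient, −√(1/20) ≈ -0.223607

This is a Clebsch–Gordan (vector-coupling) coefficient.
√[3·2!1!1!/5! · 2!1!1!2!1!1!] = √(1/5)
  +(−1)^0/∏(0,2,1,1,0,0)! = 1/2  (running 1/2)
  +(−1)^1/∏(1,1,0,0,1,1)! = -1  (running -1/2)
⟨..|..⟩ = √(1/5)·(-1/2) = -0.223607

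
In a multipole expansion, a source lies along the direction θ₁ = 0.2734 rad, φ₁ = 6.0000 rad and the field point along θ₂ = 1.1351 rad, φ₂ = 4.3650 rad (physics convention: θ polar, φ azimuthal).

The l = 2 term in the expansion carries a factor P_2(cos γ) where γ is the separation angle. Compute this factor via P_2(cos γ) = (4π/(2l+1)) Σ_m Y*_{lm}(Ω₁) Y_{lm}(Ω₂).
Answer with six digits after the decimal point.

Term-by-term m-sum for l=2 (normalisation 4π/5 = 2.513274):
  m=-2: (0.02376 - 0.01511j) × (-0.24388 - 0.20325j) = -0.00887 - 0.00114j  (running Σ = -0.00887 - 0.00114j)
  m=-1: (0.19285 - 0.05612j) × (-0.10063 + 0.27793j) = -0.00381 + 0.05925j  (running Σ = -0.01268 + 0.05810j)
  m=0: (0.56180 + 0.00000j) × (-0.14686 + 0.00000j) = -0.08251 + 0.00000j  (running Σ = -0.09518 + 0.05810j)
  m=1: (-0.19285 - 0.05612j) × (0.10063 + 0.27793j) = -0.00381 - 0.05925j  (running Σ = -0.09899 - 0.00114j)
  m=2: (0.02376 + 0.01511j) × (-0.24388 + 0.20325j) = -0.00887 + 0.00114j  (running Σ = -0.10786 - 0.00000j)
Accumulated sum -0.10786 - 0.00000j; after 4π/(2l+1) scaling, -0.27108 - 0.00000j ⇒ P_2 = -0.271076

-0.271076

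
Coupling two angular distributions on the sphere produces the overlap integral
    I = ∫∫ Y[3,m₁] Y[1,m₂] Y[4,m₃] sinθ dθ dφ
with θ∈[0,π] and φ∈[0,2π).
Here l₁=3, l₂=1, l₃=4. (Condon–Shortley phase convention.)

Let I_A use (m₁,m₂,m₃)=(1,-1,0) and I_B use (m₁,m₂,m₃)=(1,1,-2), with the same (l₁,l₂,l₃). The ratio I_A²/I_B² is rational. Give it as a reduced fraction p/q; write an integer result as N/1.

2/5

Same 3,1,4: normalisation and zero-m 3j drop out of the ratio.
A: Δ: 0! 6! 2! / 9! → 1/252; sum: t=0:+1/96 = 1/96; 3j²(3 1 4; 1 -1 0) = Δ·Π!·Σ² = 1/42  (sign +1)
B: Δ: 0! 6! 2! / 9! → 1/252; sum: t=0:+1/96 = 1/96; 3j²(3 1 4; 1 1 -2) = Δ·Π!·Σ² = 5/84  (sign +1)
I_A²/I_B² = (1/42)/(5/84) = 2/5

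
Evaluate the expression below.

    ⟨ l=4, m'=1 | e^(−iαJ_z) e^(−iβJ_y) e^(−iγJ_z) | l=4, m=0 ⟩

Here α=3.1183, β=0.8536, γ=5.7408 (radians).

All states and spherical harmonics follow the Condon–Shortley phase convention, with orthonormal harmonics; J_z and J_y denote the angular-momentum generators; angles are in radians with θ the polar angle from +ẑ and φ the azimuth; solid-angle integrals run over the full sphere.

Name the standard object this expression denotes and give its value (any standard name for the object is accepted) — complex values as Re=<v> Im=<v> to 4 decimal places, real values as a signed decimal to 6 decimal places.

This is a Wigner D-matrix element — the rotation-matrix element ⟨l m'| R(α,β,γ) |l m⟩ in the angular-momentum basis.
Split into d^4_{1,0}(β=0.8536) × two z-phases.
c=cos(0.853600/2)=0.910295, s=sin(0.853600/2)=0.413960; N=√[120·6·24·24]=643.987578
k: max(0,(0)−(1))=0 … min(4+(0),4−(1))=3
  k=0: (−1)^1·643.9876/(144)·0.9103^7·0.4140^1 = -0.958846
  k=1: (−1)^2·643.9876/(24)·0.9103^5·0.4140^3 = +1.189741
  k=2: (−1)^3·643.9876/(24)·0.9103^3·0.4140^5 = -0.246039
  k=3: (−1)^4·643.9876/(144)·0.9103^1·0.4140^7 = +0.008480
d^4_{1,0}(0.8536) = -0.958846 +1.189741 -0.246039 +0.008480 = -0.006664
Attach z-rotation phases: D = e^{-i(1)(3.1183)}·(-0.006664)·e^{-i(0)(5.7408)} = +0.006662+0.000155i

Wigner D-matrix element, Re=0.0067 Im=0.0002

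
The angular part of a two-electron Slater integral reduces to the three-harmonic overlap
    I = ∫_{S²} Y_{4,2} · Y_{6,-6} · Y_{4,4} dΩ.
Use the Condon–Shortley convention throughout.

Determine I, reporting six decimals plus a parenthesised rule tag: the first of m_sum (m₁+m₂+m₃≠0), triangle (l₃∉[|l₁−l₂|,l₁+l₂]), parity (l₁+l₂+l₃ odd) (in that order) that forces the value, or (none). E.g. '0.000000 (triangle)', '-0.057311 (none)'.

-0.163436 (none)

m-sum 0 ✓  L=14 even ✓  2≤4≤10 ✓
Π(2lᵢ+1) = 9×13×9 = 1053
triangle coeff Δ(4,6,4) = 1/1261260
Σ_t [2,4]: t=2:+1/4608 t=3:−1/1296 t=4:+1/4608 = -7/20736
(3j)²=20/1287 [(4 6 4; 0 0 0)], sign=-1
Σ_t [0,0]: t=0:+1/1036800 = 1/1036800
(3j)²=4/195 [(4 6 4; 2 -6 4)], sign=+1
⇒ 4πI² = 48/143
I = (-1)√(48/143/(4π)) = -0.16343598
No selection rule forces the value: the integral is nonzero (none).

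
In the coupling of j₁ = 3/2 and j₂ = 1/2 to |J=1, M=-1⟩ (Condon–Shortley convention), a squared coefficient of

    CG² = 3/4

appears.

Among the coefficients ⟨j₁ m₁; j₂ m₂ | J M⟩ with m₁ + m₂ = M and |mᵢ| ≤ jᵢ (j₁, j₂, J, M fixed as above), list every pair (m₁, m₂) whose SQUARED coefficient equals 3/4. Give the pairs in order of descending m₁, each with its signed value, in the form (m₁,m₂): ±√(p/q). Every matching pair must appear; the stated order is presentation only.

(-3/2,1/2): −√(3/4)

Admissible pairs with m₁+m₂ = M = -1: (-3/2,1/2), (-1/2,-1/2)
  (m₁,m₂)=(-1/2,-1/2): CG² = 1/4, CG = +√(1/4)
  (m₁,m₂)=(-3/2,1/2): CG² = 3/4, CG = −√(3/4)   ← matches the target
Pairs with CG² = 3/4: (-3/2,1/2): −√(3/4)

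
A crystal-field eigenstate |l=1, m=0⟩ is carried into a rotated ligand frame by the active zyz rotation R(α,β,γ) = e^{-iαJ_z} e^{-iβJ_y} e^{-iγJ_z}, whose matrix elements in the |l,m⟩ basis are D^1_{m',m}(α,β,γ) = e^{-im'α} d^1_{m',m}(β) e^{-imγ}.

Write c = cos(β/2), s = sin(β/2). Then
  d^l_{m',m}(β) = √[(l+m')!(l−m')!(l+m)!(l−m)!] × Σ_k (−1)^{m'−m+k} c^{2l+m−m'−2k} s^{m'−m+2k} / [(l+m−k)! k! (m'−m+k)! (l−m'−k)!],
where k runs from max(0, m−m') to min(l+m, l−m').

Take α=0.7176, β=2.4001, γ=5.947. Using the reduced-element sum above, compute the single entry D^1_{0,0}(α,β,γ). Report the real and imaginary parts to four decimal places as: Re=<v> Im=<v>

Re=-0.7375 Im=0.0000

Split into d^1_{0,0}(β=2.4001) × two z-phases.
Half-angle: c=0.362311, s=0.932057. N=√(1·1·1·1)=1.000000
k: max(0,(0)−(0))=0 … min(1+(0),1−(0))=1
  k=0: (−1)^0·1.0000/(1)·0.3623^2·0.9321^0 = +0.131269
  k=1: (−1)^1·1.0000/(1)·0.3623^0·0.9321^2 = -0.868731
d^1_{0,0}(2.4001) = +0.131269 -0.868731 = -0.737461
Phases: e^{-i·(0)·0.7176}=+1.000000+0.000000i, e^{-i·(0)·5.9470}=+1.000000+0.000000i ⇒ D=-0.737461+0.000000i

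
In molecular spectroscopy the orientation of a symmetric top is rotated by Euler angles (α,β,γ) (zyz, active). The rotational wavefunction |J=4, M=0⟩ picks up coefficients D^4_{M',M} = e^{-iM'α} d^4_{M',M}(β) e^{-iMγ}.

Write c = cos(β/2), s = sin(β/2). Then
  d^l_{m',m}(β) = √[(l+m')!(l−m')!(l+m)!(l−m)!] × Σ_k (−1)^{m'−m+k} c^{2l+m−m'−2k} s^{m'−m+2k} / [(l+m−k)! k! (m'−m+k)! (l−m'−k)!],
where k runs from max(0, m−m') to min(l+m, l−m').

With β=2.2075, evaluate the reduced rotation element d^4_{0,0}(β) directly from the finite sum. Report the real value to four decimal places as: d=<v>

d^4_{0,0}(β=2.2075) via the finite sum:
c=cos(2.207500/2)=0.450251, s=sin(2.207500/2)=0.892902; N=√[24·24·24·24]=576.000000
The bounds max(0,m−m')=0 and min(l+m,l−m')=4 give 5 terms
  k=0: (−1)^0·576.0000/(576)·0.4503^8·0.8929^0 = +0.001689
  k=1: (−1)^1·576.0000/(36)·0.4503^6·0.8929^2 = -0.106281
  k=2: (−1)^2·576.0000/(16)·0.4503^4·0.8929^4 = +0.940451
  k=3: (−1)^3·576.0000/(36)·0.4503^2·0.8929^6 = -1.643812
  k=4: (−1)^4·576.0000/(576)·0.4503^0·0.8929^8 = +0.404046
d^4_{0,0}(2.2075) = +0.001689 -0.106281 +0.940451 -1.643812 +0.404046 = -0.403907

d=-0.4039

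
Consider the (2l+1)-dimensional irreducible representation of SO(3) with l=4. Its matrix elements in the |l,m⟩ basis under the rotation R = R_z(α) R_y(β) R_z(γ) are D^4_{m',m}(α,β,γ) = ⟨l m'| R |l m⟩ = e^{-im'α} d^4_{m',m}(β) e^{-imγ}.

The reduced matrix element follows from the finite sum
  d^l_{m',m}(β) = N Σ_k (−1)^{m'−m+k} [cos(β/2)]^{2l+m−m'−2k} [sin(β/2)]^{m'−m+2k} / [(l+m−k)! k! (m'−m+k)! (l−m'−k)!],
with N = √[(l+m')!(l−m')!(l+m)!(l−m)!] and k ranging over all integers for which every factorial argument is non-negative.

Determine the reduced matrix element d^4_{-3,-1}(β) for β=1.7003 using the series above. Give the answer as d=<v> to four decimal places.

d=-0.4295

d^4_{-3,-1}(β=1.7003) via the finite sum:
c=cos(1.700300/2)=0.659870, s=sin(1.700300/2)=0.751379; N=√[1·5040·6·120]=1904.940944
Admissible k: 2..3 (factorial args all ≥0)
  k=2: (−1)^0·1904.9409/(240)·0.6599^6·0.7514^2 = +0.369948
  k=3: (−1)^1·1904.9409/(144)·0.6599^4·0.7514^4 = -0.799449
d^4_{-3,-1}(1.7003) = +0.369948 -0.799449 = -0.429501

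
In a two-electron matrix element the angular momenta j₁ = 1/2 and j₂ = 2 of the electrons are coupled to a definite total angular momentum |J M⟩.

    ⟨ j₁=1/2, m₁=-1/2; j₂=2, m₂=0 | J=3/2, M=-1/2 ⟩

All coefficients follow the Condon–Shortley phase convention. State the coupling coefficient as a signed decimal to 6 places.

j₁+j₂−J=1  J+j₁−j₂=0  J−j₁+j₂=3  j₁+j₂+J+1=5
(j₁±m₁, j₂±m₂, J±M) = (0,1,2,2,1,2)
P² = 8/5
sum k=1..1:
  [1] −1/2 = -1/2
S = -1/2
C² = P²·S² = 2/5 ; C = -0.632456

−√(2/5) ≈ -0.632456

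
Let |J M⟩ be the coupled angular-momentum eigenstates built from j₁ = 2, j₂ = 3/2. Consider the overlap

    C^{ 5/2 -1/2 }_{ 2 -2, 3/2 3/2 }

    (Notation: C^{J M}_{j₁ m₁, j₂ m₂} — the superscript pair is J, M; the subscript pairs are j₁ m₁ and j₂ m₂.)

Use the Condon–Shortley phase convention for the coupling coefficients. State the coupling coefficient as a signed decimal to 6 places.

-0.414039  (= −√(6/35))

j₁+j₂−J=1  J+j₁−j₂=3  J−j₁+j₂=2  j₁+j₂+J+1=7
(j₁±m₁, j₂±m₂, J±M) = (0,4,3,0,2,3)
P² = 864/35
sum k=1..1:
  [1] −1/12 = -1/12
S = -1/12
C² = P²·S² = 6/35 ; C = -0.414039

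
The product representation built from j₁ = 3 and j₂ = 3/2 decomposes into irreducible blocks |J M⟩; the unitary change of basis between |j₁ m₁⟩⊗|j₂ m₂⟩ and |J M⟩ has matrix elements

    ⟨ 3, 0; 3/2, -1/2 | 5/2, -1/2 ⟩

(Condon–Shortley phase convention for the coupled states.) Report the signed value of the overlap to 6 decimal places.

−√(6/35) = -0.414039

√[6·2!4!1!/8! · 3!3!1!2!2!3!] = √(216/35)
  +(−1)^0/∏(0,2,3,1,1,0)! = 1/12  (running 1/12)
  +(−1)^1/∏(1,1,2,0,2,1)! = -1/4  (running -1/6)
⟨..|..⟩ = √(216/35)·(-1/6) = -0.414039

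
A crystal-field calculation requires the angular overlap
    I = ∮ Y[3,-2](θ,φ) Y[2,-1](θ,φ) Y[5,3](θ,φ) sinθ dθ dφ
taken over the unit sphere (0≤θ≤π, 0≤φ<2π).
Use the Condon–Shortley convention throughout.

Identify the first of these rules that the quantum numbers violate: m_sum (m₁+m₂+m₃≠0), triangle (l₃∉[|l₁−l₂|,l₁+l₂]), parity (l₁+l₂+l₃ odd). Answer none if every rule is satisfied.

m₁+m₂+m₃ = -2 − 1 + 3 = 0  ✓
triangle: |3−2|=1 ≤ l₃=5 ≤ 3+2=5  ✓
parity: l₁+l₂+l₃ = 10 is even  ✓

none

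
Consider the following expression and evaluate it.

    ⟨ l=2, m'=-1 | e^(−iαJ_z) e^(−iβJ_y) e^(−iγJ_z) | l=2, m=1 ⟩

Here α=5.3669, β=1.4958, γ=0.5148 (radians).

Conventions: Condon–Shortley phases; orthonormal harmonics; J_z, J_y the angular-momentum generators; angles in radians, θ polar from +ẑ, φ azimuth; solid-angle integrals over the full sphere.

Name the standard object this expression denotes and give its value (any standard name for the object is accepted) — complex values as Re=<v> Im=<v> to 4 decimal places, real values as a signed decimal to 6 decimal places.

Wigner D-matrix element, Re=0.0741 Im=-0.5267

This is a Wigner D-matrix element — the rotation-matrix element ⟨l m'| R(α,β,γ) |l m⟩ in the angular-momentum basis.
Split into d^2_{-1,1}(β=1.4958) × two z-phases.
Half-angle: c=0.733119, s=0.680101. N=√(1·6·6·1)=6.000000
Admissible k: 2..3 (factorial args all ≥0)
  k=2: (−1)^0·6.0000/(2)·0.7331^2·0.6801^2 = +0.745790
  k=3: (−1)^1·6.0000/(6)·0.7331^0·0.6801^4 = -0.213940
d^2_{-1,1}(1.4958) = +0.745790 -0.213940 = +0.531849
Attach z-rotation phases: D = e^{-i(-1)(5.3669)}·(+0.531849)·e^{-i(1)(0.5148)} = +0.074064-0.526667i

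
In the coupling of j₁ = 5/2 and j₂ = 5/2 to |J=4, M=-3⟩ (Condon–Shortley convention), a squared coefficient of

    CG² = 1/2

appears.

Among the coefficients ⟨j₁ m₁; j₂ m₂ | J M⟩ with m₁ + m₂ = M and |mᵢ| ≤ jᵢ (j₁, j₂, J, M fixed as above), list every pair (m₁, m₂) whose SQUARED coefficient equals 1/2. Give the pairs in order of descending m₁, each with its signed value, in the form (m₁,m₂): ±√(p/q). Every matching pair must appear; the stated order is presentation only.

(-1/2,-5/2): +√(1/2); (-5/2,-1/2): −√(1/2)

Admissible pairs with m₁+m₂ = M = -3: (-5/2,-1/2), (-3/2,-3/2), (-1/2,-5/2)
  (m₁,m₂)=(-1/2,-5/2): CG² = 1/2, CG = +√(1/2)   ← matches the target
  (m₁,m₂)=(-3/2,-3/2): CG² = 0/1, CG = 0
  (m₁,m₂)=(-5/2,-1/2): CG² = 1/2, CG = −√(1/2)   ← matches the target
Pairs with CG² = 1/2: (-1/2,-5/2): +√(1/2); (-5/2,-1/2): −√(1/2)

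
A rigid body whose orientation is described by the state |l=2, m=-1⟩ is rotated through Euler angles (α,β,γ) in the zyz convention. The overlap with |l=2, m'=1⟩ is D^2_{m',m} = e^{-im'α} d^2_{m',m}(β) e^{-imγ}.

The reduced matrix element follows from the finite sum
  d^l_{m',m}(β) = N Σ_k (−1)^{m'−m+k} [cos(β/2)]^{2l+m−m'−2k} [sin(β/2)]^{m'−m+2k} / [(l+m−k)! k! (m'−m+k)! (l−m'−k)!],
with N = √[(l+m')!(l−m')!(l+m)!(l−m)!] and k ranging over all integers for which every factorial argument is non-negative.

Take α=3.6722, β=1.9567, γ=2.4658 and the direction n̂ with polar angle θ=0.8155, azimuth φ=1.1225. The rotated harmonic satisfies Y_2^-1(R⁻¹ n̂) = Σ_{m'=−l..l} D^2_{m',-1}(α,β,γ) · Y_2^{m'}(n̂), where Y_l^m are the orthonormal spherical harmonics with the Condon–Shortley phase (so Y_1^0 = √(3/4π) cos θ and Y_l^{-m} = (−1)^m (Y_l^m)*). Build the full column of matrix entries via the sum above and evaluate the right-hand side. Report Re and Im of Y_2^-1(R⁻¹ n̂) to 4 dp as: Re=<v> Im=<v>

Re=-0.0404 Im=0.3613

Need the full column D^2_{m',-1} for m'=−2..2 at α=3.6722, β=1.9567, γ=2.4658.
cos(β/2)=0.558392, sin(β/2)=0.829577
d^2_{-2,-1}: single k=1 term ⇒ +0.288871;  D = -0.267680-0.108601i
d^2_{-1,-1}: k∈[0..1] ⇒ +0.097220 -0.643744 = -0.546524;  D = -0.540774+0.079069i
d^2_{0,-1}: k∈[0..1] ⇒ -0.353794 +0.780882 = +0.427088;  D = -0.333219+0.267150i
d^2_{1,-1}: k∈[0..1] ⇒ +0.643744 -0.473617 = +0.170127;  D = +0.060631-0.158957i
d^2_{2,-1}: single k=0 term ⇒ -0.637587;  D = -0.105487-0.628800i
Y_2^{m'}(θ=0.8155,φ=1.1225) and Σ D·Y over m':
  (-0.2677-0.1086i)·(-0.1278-0.1600i)  (-0.5408+0.0791i)·(+0.1671-0.3475i)  (-0.3332+0.2672i)·(+0.1292+0.0000i)  (+0.0606-0.1590i)·(-0.1671-0.3475i)  (-0.1055-0.6288i)·(-0.1278+0.1600i)
Y_2^-1(R⁻¹ n̂) = -0.040418+0.361343i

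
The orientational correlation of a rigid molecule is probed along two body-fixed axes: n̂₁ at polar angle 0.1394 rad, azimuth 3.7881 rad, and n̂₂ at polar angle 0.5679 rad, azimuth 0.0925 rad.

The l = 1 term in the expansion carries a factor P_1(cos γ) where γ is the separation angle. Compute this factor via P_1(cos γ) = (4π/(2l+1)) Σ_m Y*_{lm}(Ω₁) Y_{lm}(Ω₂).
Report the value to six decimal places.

0.771298

Summing Y*_{l m}(θ₁,φ₁)·Y_{l m}(θ₂,φ₂) over m ∈ [−1, 1]; prefactor 4π/(2·1+1) = 4.188790:
  m=-1: Y*=(-0.038318, -0.028919)  Y=(0.185034, -0.017165)  product (-0.007587, -0.004693)
  m=+0: Y*=(0.483863, -0.000000)  Y=(0.411908, 0.000000)  product (0.199307, 0.000000)
  m=+1: Y*=(0.038318, -0.028919)  Y=(-0.185034, -0.017165)  product (-0.007587, 0.004693)
Total Σ_m = (0.184134, 0.000000). Multiply by 4.188790: (0.771298, 0.000000). P_1(cos γ) = 0.771298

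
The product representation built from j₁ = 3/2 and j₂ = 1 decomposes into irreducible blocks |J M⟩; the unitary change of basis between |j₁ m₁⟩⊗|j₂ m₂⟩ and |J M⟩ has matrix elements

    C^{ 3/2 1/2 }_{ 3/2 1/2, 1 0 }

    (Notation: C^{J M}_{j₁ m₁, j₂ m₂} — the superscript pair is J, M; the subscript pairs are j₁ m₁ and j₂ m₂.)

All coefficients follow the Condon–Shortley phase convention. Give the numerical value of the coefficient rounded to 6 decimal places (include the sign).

triangle: 1!·2!·1!/5! = 2/120
(j±m)!: 2!·1!·1!·1!·2!·1! = 4
prefactor² = (2J+1)·Δ·N² = 4/15
  k=0: +1/(0!·1!·1!·1!·1!·0!) = 1
  k=1: −1/(1!·0!·0!·0!·2!·1!) = -1/2
Σ = 1/2  ⇒  CG² = 4/15·(1/2)² = 1/15
CG = +√(1/15) = +0.258199

+√(1/15) = +0.258199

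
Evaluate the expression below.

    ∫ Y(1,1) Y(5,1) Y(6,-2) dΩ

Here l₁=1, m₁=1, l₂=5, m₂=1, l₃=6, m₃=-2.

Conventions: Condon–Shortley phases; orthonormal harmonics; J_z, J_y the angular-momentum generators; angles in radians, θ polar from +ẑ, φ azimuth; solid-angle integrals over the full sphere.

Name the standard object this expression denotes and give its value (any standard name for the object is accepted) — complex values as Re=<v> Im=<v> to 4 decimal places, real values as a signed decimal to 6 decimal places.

This is a Gaunt coefficient — the integral of a triple product of spherical harmonics over the sphere.
Checks pass: Σm=0; 12 even; l₃=6∈[4,6].
(2·1+1)(2·5+1)(2·6+1) = 429
Δ: 0! 2! 10! / 13! → 1/858
sum: t=0:+1/14400 = 1/14400
3j²(1 5 6; 0 0 0) = Δ·Π!·Σ² = 6/143  (sign +1)
sum: t=0:+1/34560 = 1/34560
3j²(1 5 6; 1 1 -2) = Δ·Π!·Σ² = 14/429  (sign +1)
combine: 4πI² = 429·6/143·14/429 = 84/143
take √, sign +1: I = 0.21620548

Gaunt coefficient, +0.216205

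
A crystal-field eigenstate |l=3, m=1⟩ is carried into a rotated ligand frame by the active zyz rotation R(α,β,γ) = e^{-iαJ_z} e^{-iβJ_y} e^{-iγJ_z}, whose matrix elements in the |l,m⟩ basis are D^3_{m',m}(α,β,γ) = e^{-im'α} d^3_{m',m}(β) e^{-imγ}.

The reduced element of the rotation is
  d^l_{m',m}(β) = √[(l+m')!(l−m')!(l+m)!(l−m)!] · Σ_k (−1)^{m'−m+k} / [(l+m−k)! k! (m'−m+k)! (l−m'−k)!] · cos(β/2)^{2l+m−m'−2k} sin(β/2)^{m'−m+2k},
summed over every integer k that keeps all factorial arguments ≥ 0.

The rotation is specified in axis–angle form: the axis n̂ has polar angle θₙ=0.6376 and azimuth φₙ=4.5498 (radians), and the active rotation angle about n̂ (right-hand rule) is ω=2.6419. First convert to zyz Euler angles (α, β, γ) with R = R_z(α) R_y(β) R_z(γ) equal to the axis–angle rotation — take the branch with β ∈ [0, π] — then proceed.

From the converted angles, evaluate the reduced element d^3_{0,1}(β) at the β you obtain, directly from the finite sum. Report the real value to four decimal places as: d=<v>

d=-0.1796

Axis–angle → zyz. n̂ = (sinθₙcosφₙ, sinθₙsinφₙ, cosθₙ) = (-0.096358, -0.587418, +0.803527), ω = 2.6419.
R = I cosω + sinω [n̂]ₓ + (1−cosω) n̂n̂ᵀ gives
  R = [-0.860295, -0.278730, -0.426851; +0.491299, -0.229801, -0.840129; +0.136079, -0.932470, +0.334636]
β = atan2(√(R₁₃²+R₂₃²), R₃₃) = 1.229577; α = atan2(R₂₃, R₁₃) mod 2π = 4.242300; γ = atan2(R₃₂, −R₃₁) mod 2π = 4.567478
d^3_{0,1}(β=1.2296) via the finite sum:
Half-angle: c=0.816895, s=0.576786. N=√(6·6·24·2)=41.569219
The bounds max(0,m−m')=1 and min(l+m,l−m')=3 give 3 terms
  k=1: (−1)^0·41.5692/(12)·0.8169^5·0.5768^1 = +0.726838
  k=2: (−1)^1·41.5692/(4)·0.8169^3·0.5768^3 = -1.087064
  k=3: (−1)^2·41.5692/(12)·0.8169^1·0.5768^5 = +0.180647
d^3_{0,1}(1.2296) = +0.726838 -1.087064 +0.180647 = -0.179579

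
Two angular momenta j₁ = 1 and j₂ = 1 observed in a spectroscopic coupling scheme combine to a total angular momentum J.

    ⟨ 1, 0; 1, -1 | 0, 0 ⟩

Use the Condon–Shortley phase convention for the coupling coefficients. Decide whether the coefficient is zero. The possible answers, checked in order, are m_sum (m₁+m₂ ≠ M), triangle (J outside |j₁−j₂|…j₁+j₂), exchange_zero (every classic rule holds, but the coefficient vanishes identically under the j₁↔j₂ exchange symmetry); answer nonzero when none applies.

m-sum: m₁+m₂ = 0+(-1) = -1, M = 0  ✗ ⇒ coefficient is 0

m_sum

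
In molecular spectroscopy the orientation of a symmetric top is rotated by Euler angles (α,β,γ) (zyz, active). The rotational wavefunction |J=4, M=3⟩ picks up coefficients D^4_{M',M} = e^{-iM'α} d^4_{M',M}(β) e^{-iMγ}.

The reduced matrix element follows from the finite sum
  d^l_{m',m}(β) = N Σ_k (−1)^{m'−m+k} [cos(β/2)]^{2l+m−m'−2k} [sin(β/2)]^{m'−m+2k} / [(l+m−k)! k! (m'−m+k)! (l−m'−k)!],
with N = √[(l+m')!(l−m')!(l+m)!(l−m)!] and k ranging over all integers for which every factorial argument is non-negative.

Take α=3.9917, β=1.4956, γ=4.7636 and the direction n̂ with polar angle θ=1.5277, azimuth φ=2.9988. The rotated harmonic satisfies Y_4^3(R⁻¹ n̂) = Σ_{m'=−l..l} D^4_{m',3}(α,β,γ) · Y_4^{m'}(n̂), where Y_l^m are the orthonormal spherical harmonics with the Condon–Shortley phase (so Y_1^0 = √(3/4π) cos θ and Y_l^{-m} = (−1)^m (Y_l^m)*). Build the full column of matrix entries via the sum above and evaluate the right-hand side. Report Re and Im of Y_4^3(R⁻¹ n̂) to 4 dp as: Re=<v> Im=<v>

Need the full column D^4_{m',3} for m'=−4..4 at α=3.9917, β=1.4956, γ=4.7636.
cos(β/2)=0.733187, sin(β/2)=0.680027
d^4_{-4,3}: single k=7 term ⇒ +0.139458;  D = -0.014644+0.138687i
d^4_{-3,3}: k∈[6..7] ⇒ +0.372122 -0.045731 = +0.326391;  D = -0.221261-0.239948i
d^4_{-2,3}: k∈[5..6] ⇒ +0.643370 -0.184486 = +0.458884;  D = +0.458750-0.011111i
d^4_{-1,3}: k∈[4..5] ⇒ +0.817491 -0.421947 = +0.395544;  D = -0.253748+0.303425i
d^4_{0,3}: k∈[3..4] ⇒ +0.788345 -0.678172 = +0.110173;  D = -0.016860-0.108875i
d^4_{1,3}: k∈[2..3] ⇒ +0.570178 -0.817491 = -0.247313;  D = -0.208605-0.132844i
d^4_{2,3}: k∈[1..2] ⇒ +0.289796 -0.747889 = -0.458093;  D = +0.439865-0.127939i
d^4_{3,3}: k∈[0..1] ⇒ +0.083506 -0.502850 = -0.419344;  D = -0.177718+0.379823i
d^4_{4,3}: single k=0 term ⇒ -0.219065;  D = -0.087817-0.200693i
Y_4^{m'}(θ=1.5277,φ=2.9988) and Σ D·Y over m':
  (-0.0146+0.1387i)·(+0.3709+0.2384i)  (-0.2213-0.2399i)·(-0.0489-0.0223i)  (+0.4587-0.0111i)·(-0.3162-0.0928i)  (-0.2537+0.3034i)·(+0.0602+0.0087i)  (-0.0169-0.1089i)·(+0.3115+0.0000i)  (-0.2086-0.1328i)·(-0.0602+0.0087i)  (+0.4399-0.1279i)·(-0.3162+0.0928i)  (-0.1777+0.3798i)·(+0.0489-0.0223i)  (-0.0878-0.2007i)·(+0.3709-0.2384i)
Y_4^3(R⁻¹ n̂) = -0.396397+0.064240i

Re=-0.3964 Im=0.0642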